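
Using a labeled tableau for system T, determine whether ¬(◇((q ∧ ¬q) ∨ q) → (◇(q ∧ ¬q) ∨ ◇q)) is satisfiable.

1. ¬(◇((q ∧ ¬q) ∨ q) → (◇(q ∧ ¬q) ∨ ◇q)), u
2. ◇((q ∧ ¬q) ∨ q), u   [¬→-rule on 1]
3. ¬(◇(q ∧ ¬q) ∨ ◇q), u   [¬→-rule on 1]
4. ¬◇(q ∧ ¬q), u   [¬∨-rule on 3]
5. ¬◇q, u   [¬∨-rule on 3]
6. ¬(q ∧ ¬q), u   [¬◇-rule on 4 via uRu]
7. ¬q, u   [¬◇-rule on 5 via uRu]
8. (q ∧ ¬q) ∨ q, v   [◇-rule on 2: fresh world v, uRv]
9. ¬(q ∧ ¬q), v   [¬◇-rule on 4 via uRv]
10. ¬q, v   [¬◇-rule on 5 via uRv]
11. q ∧ ¬q, v   [∨-rule on 8 (branches; this branch)]
12. q, v   [∧-rule on 11]
Accessibility: uRu, uRv, vRv
Branch closes: q and ¬q both at v.
Every branch closes; the branch above is one of them.

Unsatisfiable (every branch closes)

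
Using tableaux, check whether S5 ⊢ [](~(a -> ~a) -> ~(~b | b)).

Not valid

Tableau for the negation ~[](~(a -> ~a) -> ~(~b | b)):
1. ~[](~(a -> ~a) -> ~(~b | b)), u
2. ~(~(a -> ~a) -> ~(~b | b)), v
3. ~(a -> ~a), v
4. ~b | b, v
5. a, v
6. b, v
Accessibility: uRu, uRv, vRu, vRv
The negation has an open branch (countermodel exists).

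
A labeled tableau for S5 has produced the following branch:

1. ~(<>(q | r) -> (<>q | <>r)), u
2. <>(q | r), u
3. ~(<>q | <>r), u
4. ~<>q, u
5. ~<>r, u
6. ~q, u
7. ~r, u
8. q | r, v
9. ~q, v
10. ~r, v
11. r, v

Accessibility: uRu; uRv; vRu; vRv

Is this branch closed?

Closed

Both r and ~r appear at v.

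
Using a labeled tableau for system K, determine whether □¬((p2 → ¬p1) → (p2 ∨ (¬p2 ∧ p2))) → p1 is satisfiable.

1. □¬((p2 → ¬p1) → (p2 ∨ (¬p2 ∧ p2))) → p1, 0
2. p1, 0

Yes, satisfiable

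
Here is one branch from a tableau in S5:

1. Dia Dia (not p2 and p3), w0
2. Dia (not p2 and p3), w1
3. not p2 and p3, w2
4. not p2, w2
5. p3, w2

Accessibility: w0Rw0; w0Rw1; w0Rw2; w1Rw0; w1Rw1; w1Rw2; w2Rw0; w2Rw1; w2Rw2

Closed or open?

No, open

No world carries both an atom and its negation.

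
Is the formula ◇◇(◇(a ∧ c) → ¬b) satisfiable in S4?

Satisfiable (open branch found)

1. ◇◇(◇(a ∧ c) → ¬b), u
2. ◇(◇(a ∧ c) → ¬b), v
3. ◇(a ∧ c) → ¬b, w
4. ¬b, w
Accessibility: uRu, uRv, uRw, vRv, vRw, wRw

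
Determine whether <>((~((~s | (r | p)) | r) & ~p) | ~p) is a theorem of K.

Invalid (countermodel exists)

Tableau for the negation ~<>((~((~s | (r | p)) | r) & ~p) | ~p):
1. ~<>((~((~s | (r | p)) | r) & ~p) | ~p), u
The negation has an open branch (countermodel exists).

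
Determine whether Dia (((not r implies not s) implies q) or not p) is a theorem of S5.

Invalid (countermodel exists)

Tableau for the negation not Dia (((not r implies not s) implies q) or not p):
1. not Dia (((not r implies not s) implies q) or not p), w0
2. not (((not r implies not s) implies q) or not p), w0   [neg-Dia-rule on 1 via w0Rw0]
3. not ((not r implies not s) implies q), w0   [neg-or-rule on 2]
4. p, w0   [neg-or-rule on 2]
5. not r implies not s, w0   [neg-implies-rule on 3]
6. not q, w0   [neg-implies-rule on 3]
7. not s, w0   [implies-rule on 5 (branches; this branch)]
Accessibility: w0Rw0
The negation has an open branch (countermodel exists).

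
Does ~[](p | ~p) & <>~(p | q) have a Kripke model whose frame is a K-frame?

Unsatisfiable (every branch closes)

1. ~[](p | ~p) & <>~(p | q), u
2. ~[](p | ~p), u   [&-rule on 1]
3. <>~(p | q), u   [&-rule on 1]
4. ~(p | ~p), v   [~[]-rule on 2: fresh world v, uRv]
5. ~p, v   [~|-rule on 4]
6. p, v   [~|-rule on 4]
Accessibility: uRv
Branch closes: p and ~p both at v.
Every branch closes; the branch above is one of them.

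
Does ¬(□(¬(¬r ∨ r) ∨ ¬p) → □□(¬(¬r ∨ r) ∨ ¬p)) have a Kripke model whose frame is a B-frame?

1. ¬(□(¬(¬r ∨ r) ∨ ¬p) → □□(¬(¬r ∨ r) ∨ ¬p)), w0
2. □(¬(¬r ∨ r) ∨ ¬p), w0
3. ¬□□(¬(¬r ∨ r) ∨ ¬p), w0
4. ¬(¬r ∨ r) ∨ ¬p, w0
5. ¬p, w0
6. ¬□(¬(¬r ∨ r) ∨ ¬p), w1
7. ¬(¬r ∨ r) ∨ ¬p, w1
8. ¬p, w1
9. ¬(¬(¬r ∨ r) ∨ ¬p), w2
10. ¬r ∨ r, w2
11. p, w2
12. r, w2
Accessibility: w0Rw0, w0Rw1, w1Rw0, w1Rw1, w1Rw2, w2Rw1, w2Rw2

Satisfiable (open branch found)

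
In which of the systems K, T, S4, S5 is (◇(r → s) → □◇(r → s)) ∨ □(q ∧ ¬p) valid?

S5

S5-tableau for the negation ¬((◇(r → s) → □◇(r → s)) ∨ □(q ∧ ¬p)):
1. ¬((◇(r → s) → □◇(r → s)) ∨ □(q ∧ ¬p)), u
2. ¬(◇(r → s) → □◇(r → s)), u   [¬∨-rule on 1]
3. ¬□(q ∧ ¬p), u   [¬∨-rule on 1]
4. ◇(r → s), u   [¬→-rule on 2]
5. ¬□◇(r → s), u   [¬→-rule on 2]
6. ¬(q ∧ ¬p), v   [¬□-rule on 3: fresh world v, uRv]
7. p, v   [¬∧-rule on 6 (branches; this branch)]
8. r → s, w   [◇-rule on 4: fresh world w, uRw]
9. s, w   [→-rule on 8 (branches; this branch)]
10. ¬◇(r → s), x   [¬□-rule on 5: fresh world x, uRx]
11. ¬(r → s), u   [¬◇-rule on 10 via xRu]
12. r, u   [¬→-rule on 11]
13. ¬s, u   [¬→-rule on 11]
14. ¬(r → s), v   [¬◇-rule on 10 via xRv]
15. r, v   [¬→-rule on 14]
16. ¬s, v   [¬→-rule on 14]
17. ¬(r → s), w   [¬◇-rule on 10 via xRw]
18. r, w   [¬→-rule on 17]
19. ¬s, w   [¬→-rule on 17]
Accessibility: uRu, uRv, uRw, uRx, vRu, vRv, vRw, vRx, wRu, wRv, wRw, wRx, xRu, xRv, xRw, xRx
Branch closes: s and ¬s both at w.
Every branch closes (one shown): valid in S5.
S4-tableau for the negation ¬((◇(r → s) → □◇(r → s)) ∨ □(q ∧ ¬p)):
1. ¬((◇(r → s) → □◇(r → s)) ∨ □(q ∧ ¬p)), u
2. ¬(◇(r → s) → □◇(r → s)), u   [¬∨-rule on 1]
3. ¬□(q ∧ ¬p), u   [¬∨-rule on 1]
4. ◇(r → s), u   [¬→-rule on 2]
5. ¬□◇(r → s), u   [¬→-rule on 2]
6. ¬(q ∧ ¬p), v   [¬□-rule on 3: fresh world v, uRv]
7. p, v   [¬∧-rule on 6 (branches; this branch)]
8. r → s, w   [◇-rule on 4: fresh world w, uRw]
9. s, w   [→-rule on 8 (branches; this branch)]
10. ¬◇(r → s), x   [¬□-rule on 5: fresh world x, uRx]
11. ¬(r → s), x   [¬◇-rule on 10 via xRx]
12. r, x   [¬→-rule on 11]
13. ¬s, x   [¬→-rule on 11]
Accessibility: uRu, uRv, uRw, uRx, vRv, wRw, xRx
Complete open branch: countermodel on an S4-frame, so not valid in S4, nor in K, T (the same frame is also a K-frame and a T-frame).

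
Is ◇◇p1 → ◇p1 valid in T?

Tableau for the negation ¬(◇◇p1 → ◇p1):
1. ¬(◇◇p1 → ◇p1), u
2. ◇◇p1, u
3. ¬◇p1, u
4. ¬p1, u
5. ◇p1, v
6. ¬p1, v
7. p1, w
Accessibility: uRu, uRv, vRv, vRw, wRw
The negation has an open branch (countermodel exists).

Invalid (countermodel exists)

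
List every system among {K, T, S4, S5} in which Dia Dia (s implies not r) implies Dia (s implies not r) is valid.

S4, S5

T-tableau for the negation not (Dia Dia (s implies not r) implies Dia (s implies not r)):
1. not (Dia Dia (s implies not r) implies Dia (s implies not r)), 0
2. Dia Dia (s implies not r), 0
3. not Dia (s implies not r), 0
4. not (s implies not r), 0
5. s, 0
6. r, 0
7. Dia (s implies not r), 1
8. not (s implies not r), 1
9. s, 1
10. r, 1
11. s implies not r, 2
12. not r, 2
Accessibility: 0R0, 0R1, 1R1, 1R2, 2R2
Complete open branch: countermodel on a T-frame, so not valid in T, nor in K (the same frame is also a K-frame).
S4-tableau for the negation not (Dia Dia (s implies not r) implies Dia (s implies not r)):
1. not (Dia Dia (s implies not r) implies Dia (s implies not r)), 0
2. Dia Dia (s implies not r), 0
3. not Dia (s implies not r), 0
4. not (s implies not r), 0
5. s, 0
6. r, 0
7. Dia (s implies not r), 1
8. not (s implies not r), 1
9. s, 1
10. r, 1
11. s implies not r, 2
12. not (s implies not r), 2
13. s, 2
14. r, 2
15. not r, 2
Accessibility: 0R0, 0R1, 0R2, 1R1, 1R2, 2R2
Branch closes: r and not r both at 2.
Every branch closes (one shown): valid in S4, hence also in S5 (every theorem of S4 is a theorem of S5).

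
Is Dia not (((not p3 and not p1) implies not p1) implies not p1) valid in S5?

Tableau for the negation not Dia not (((not p3 and not p1) implies not p1) implies not p1):
1. not Dia not (((not p3 and not p1) implies not p1) implies not p1), 0
2. ((not p3 and not p1) implies not p1) implies not p1, 0
3. not p1, 0
Accessibility: 0R0
The negation has an open branch (countermodel exists).

Not valid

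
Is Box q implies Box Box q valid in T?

Not valid

Tableau for the negation not (Box q implies Box Box q):
1. not (Box q implies Box Box q), u
2. Box q, u
3. not Box Box q, u
4. q, u
5. not Box q, v
6. q, v
7. not q, w
Accessibility: uRu, uRv, vRv, vRw, wRw
The negation has an open branch (countermodel exists).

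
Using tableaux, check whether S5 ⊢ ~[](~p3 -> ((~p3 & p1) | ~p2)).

Tableau for the negation [](~p3 -> ((~p3 & p1) | ~p2)):
1. [](~p3 -> ((~p3 & p1) | ~p2)), u
2. ~p3 -> ((~p3 & p1) | ~p2), u
3. (~p3 & p1) | ~p2, u
4. ~p2, u
Accessibility: uRu
The negation has an open branch (countermodel exists).

No, not valid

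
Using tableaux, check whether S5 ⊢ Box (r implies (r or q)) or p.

Tableau for the negation not (Box (r implies (r or q)) or p):
1. not (Box (r implies (r or q)) or p), 0
2. not Box (r implies (r or q)), 0
3. not p, 0
4. not (r implies (r or q)), 1
5. r, 1
6. not (r or q), 1
7. not r, 1
8. not q, 1
Accessibility: 0R0, 0R1, 1R0, 1R1
Branch closes: r and not r both at 1.
All branches of the negation close; one closing branch shown above.

Valid in S5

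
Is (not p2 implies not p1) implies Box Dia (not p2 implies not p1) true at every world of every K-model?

Not valid

Tableau for the negation not ((not p2 implies not p1) implies Box Dia (not p2 implies not p1)):
1. not ((not p2 implies not p1) implies Box Dia (not p2 implies not p1)), 0
2. not p2 implies not p1, 0
3. not Box Dia (not p2 implies not p1), 0
4. not p1, 0
5. not Dia (not p2 implies not p1), 1
Accessibility: 0R1
The negation has an open branch (countermodel exists).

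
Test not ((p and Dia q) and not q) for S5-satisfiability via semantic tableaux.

1. not ((p and Dia q) and not q), w0
2. q, w0
Accessibility: w0Rw0

Satisfiable (open branch found)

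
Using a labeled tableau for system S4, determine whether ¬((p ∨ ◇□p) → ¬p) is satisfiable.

1. ¬((p ∨ ◇□p) → ¬p), w0
2. p ∨ ◇□p, w0   [¬→-rule on 1]
3. p, w0   [¬→-rule on 1]
4. ◇□p, w0   [∨-rule on 2 (branches; this branch)]
5. □p, w1   [◇-rule on 4: fresh world w1, w0Rw1]
6. p, w1   [□-rule on 5 via w1Rw1]
Accessibility: w0Rw0, w0Rw1, w1Rw1

Satisfiable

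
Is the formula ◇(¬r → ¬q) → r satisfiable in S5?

Satisfiable

1. ◇(¬r → ¬q) → r, 0
2. r, 0
Accessibility: 0R0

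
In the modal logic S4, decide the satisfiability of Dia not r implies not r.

1. Dia not r implies not r, 0
2. not r, 0   [implies-rule on 1 (branches; this branch)]
Accessibility: 0R0

Yes, satisfiable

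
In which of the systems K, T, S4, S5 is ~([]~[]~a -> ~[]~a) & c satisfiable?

K

K-tableau for the formula:
1. ~([]~[]~a -> ~[]~a) & c, 0
2. ~([]~[]~a -> ~[]~a), 0
3. c, 0
4. []~[]~a, 0
5. []~a, 0
Complete open branch: satisfiable in K.
T-tableau for the formula:
1. ~([]~[]~a -> ~[]~a) & c, 0
2. ~([]~[]~a -> ~[]~a), 0
3. c, 0
4. []~[]~a, 0
5. []~a, 0
6. ~[]~a, 0
7. ~a, 0
8. a, 1
9. ~[]~a, 1
10. ~a, 1
Accessibility: 0R0, 0R1, 1R1
Branch closes: a and ~a both at 1.
Every branch closes (one shown): unsatisfiable in T, hence also in S4, S5 (every S4/S5-frame is a T-frame).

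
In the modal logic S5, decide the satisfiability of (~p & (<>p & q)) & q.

Satisfiable

1. (~p & (<>p & q)) & q, u
2. ~p & (<>p & q), u
3. q, u
4. ~p, u
5. <>p & q, u
6. <>p, u
7. p, v
Accessibility: uRu, uRv, vRu, vRv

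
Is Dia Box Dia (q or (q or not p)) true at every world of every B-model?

Not valid

Tableau for the negation not Dia Box Dia (q or (q or not p)):
1. not Dia Box Dia (q or (q or not p)), w0
2. not Box Dia (q or (q or not p)), w0
3. not Dia (q or (q or not p)), w1
4. not Box Dia (q or (q or not p)), w1
5. not (q or (q or not p)), w0
6. not q, w0
7. not (q or not p), w0
8. p, w0
9. not (q or (q or not p)), w1
10. not q, w1
11. not (q or not p), w1
12. p, w1
13. not Dia (q or (q or not p)), w2
14. not (q or (q or not p)), w2
15. not q, w2
16. not (q or not p), w2
17. p, w2
Accessibility: w0Rw0, w0Rw1, w1Rw0, w1Rw1, w1Rw2, w2Rw1, w2Rw2
The negation has an open branch (countermodel exists).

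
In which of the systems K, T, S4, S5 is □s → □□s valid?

S4, S5

T-tableau for the negation ¬(□s → □□s):
1. ¬(□s → □□s), 0
2. □s, 0
3. ¬□□s, 0
4. s, 0
5. ¬□s, 1
6. s, 1
7. ¬s, 2
Accessibility: 0R0, 0R1, 1R1, 1R2, 2R2
Complete open branch: countermodel on a T-frame, so not valid in T, nor in K (the same frame is also a K-frame).
S4-tableau for the negation ¬(□s → □□s):
1. ¬(□s → □□s), 0
2. □s, 0
3. ¬□□s, 0
4. s, 0
5. ¬□s, 1
6. s, 1
7. ¬s, 2
8. s, 2
Accessibility: 0R0, 0R1, 0R2, 1R1, 1R2, 2R2
Branch closes: s and ¬s both at 2.
Every branch closes (one shown): valid in S4, hence also in S5 (every theorem of S4 is a theorem of S5).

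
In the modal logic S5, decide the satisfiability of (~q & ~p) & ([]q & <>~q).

1. (~q & ~p) & ([]q & <>~q), 0
2. ~q & ~p, 0
3. []q & <>~q, 0
4. ~q, 0
5. ~p, 0
6. []q, 0
7. <>~q, 0
8. q, 0
Accessibility: 0R0
Branch closes: q and ~q both at 0.
All branches of the tableau close; one closing branch shown above.

Unsatisfiable (every branch closes)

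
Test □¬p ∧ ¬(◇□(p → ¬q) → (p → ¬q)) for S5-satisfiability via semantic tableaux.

1. □¬p ∧ ¬(◇□(p → ¬q) → (p → ¬q)), u
2. □¬p, u
3. ¬(◇□(p → ¬q) → (p → ¬q)), u
4. ◇□(p → ¬q), u
5. ¬(p → ¬q), u
6. p, u
7. q, u
8. ¬p, u
Accessibility: uRu
Branch closes: p and ¬p both at u.
Every branch closes; the branch above is one of them.

No, unsatisfiable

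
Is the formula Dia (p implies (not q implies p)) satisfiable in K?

Yes, satisfiable

1. Dia (p implies (not q implies p)), 0
2. p implies (not q implies p), 1   [Dia-rule on 1: fresh world 1, 0R1]
3. not q implies p, 1   [implies-rule on 2 (branches; this branch)]
4. p, 1   [implies-rule on 3 (branches; this branch)]
Accessibility: 0R1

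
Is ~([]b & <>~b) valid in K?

Valid in K

Tableau for the negation []b & <>~b:
1. []b & <>~b, u
2. []b, u
3. <>~b, u
4. ~b, v
5. b, v
Accessibility: uRv
Branch closes: b and ~b both at v.
Every branch of the negation's tableau closes; the branch above is one of them.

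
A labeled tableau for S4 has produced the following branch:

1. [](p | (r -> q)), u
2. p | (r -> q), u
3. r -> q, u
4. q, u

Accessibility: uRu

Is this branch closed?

No, open

No world carries both an atom and its negation.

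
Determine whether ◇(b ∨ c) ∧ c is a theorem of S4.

No, not valid

Tableau for the negation ¬(◇(b ∨ c) ∧ c):
1. ¬(◇(b ∨ c) ∧ c), u
2. ¬c, u
Accessibility: uRu
The negation has an open branch (countermodel exists).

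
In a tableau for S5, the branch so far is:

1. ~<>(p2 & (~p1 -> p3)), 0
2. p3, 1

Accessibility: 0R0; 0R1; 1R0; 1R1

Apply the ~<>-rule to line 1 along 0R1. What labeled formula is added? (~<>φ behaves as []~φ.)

~<>φ behaves as []~φ: propagate the negated body to each accessible world.

~(p2 & (~p1 -> p3)), 1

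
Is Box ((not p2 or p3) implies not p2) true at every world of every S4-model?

Tableau for the negation not Box ((not p2 or p3) implies not p2):
1. not Box ((not p2 or p3) implies not p2), 0
2. not ((not p2 or p3) implies not p2), 1
3. not p2 or p3, 1
4. p2, 1
5. p3, 1
Accessibility: 0R0, 0R1, 1R1
The negation has an open branch (countermodel exists).

Invalid (countermodel exists)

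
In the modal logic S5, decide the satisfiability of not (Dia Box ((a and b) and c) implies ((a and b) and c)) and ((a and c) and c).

1. not (Dia Box ((a and b) and c) implies ((a and b) and c)) and ((a and c) and c), w0
2. not (Dia Box ((a and b) and c) implies ((a and b) and c)), w0   [and-rule on 1]
3. (a and c) and c, w0   [and-rule on 1]
4. Dia Box ((a and b) and c), w0   [neg-implies-rule on 2]
5. not ((a and b) and c), w0   [neg-implies-rule on 2]
6. a and c, w0   [and-rule on 3]
7. c, w0   [and-rule on 3]
8. a, w0   [and-rule on 6]
9. not (a and b), w0   [neg-and-rule on 5 (branches; this branch)]
10. not b, w0   [neg-and-rule on 9 (branches; this branch)]
11. Box ((a and b) and c), w1   [Dia-rule on 4: fresh world w1, w0Rw1]
12. (a and b) and c, w0   [Box-rule on 11 via w1Rw0]
13. a and b, w0   [and-rule on 12]
14. b, w0   [and-rule on 13]
Accessibility: w0Rw0, w0Rw1, w1Rw0, w1Rw1
Branch closes: b and not b both at w0.
All branches of the tableau close; one closing branch shown above.

Unsatisfiable (every branch closes)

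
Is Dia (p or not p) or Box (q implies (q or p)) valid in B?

Yes, valid

Tableau for the negation not (Dia (p or not p) or Box (q implies (q or p))):
1. not (Dia (p or not p) or Box (q implies (q or p))), 0
2. not Dia (p or not p), 0   [neg-or-rule on 1]
3. not Box (q implies (q or p)), 0   [neg-or-rule on 1]
4. not (p or not p), 0   [neg-Dia-rule on 2 via 0R0]
5. not p, 0   [neg-or-rule on 4]
6. p, 0   [neg-or-rule on 4]
Accessibility: 0R0
Branch closes: p and not p both at 0.
Every branch of the negation's tableau closes; the branch above is one of them.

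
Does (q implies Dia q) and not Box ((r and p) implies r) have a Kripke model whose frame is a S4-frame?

No, unsatisfiable

1. (q implies Dia q) and not Box ((r and p) implies r), u
2. q implies Dia q, u
3. not Box ((r and p) implies r), u
4. Dia q, u
5. not ((r and p) implies r), v
6. r and p, v
7. not r, v
8. r, v
9. p, v
Accessibility: uRu, uRv, vRv
Branch closes: r and not r both at v.
(One branch shown.) All branches close.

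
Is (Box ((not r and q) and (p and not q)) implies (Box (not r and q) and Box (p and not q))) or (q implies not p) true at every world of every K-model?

Valid in K

Tableau for the negation not ((Box ((not r and q) and (p and not q)) implies (Box (not r and q) and Box (p and not q))) or (q implies not p)):
1. not ((Box ((not r and q) and (p and not q)) implies (Box (not r and q) and Box (p and not q))) or (q implies not p)), u
2. not (Box ((not r and q) and (p and not q)) implies (Box (not r and q) and Box (p and not q))), u
3. not (q implies not p), u
4. Box ((not r and q) and (p and not q)), u
5. not (Box (not r and q) and Box (p and not q)), u
6. q, u
7. p, u
8. not Box (p and not q), u
9. not (p and not q), v
10. (not r and q) and (p and not q), v
11. not r and q, v
12. p and not q, v
13. not r, v
14. q, v
15. p, v
16. not q, v
Accessibility: uRv
Branch closes: q and not q both at v.
Every branch of the negation's tableau closes; the branch above is one of them.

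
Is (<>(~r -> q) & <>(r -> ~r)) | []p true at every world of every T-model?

Invalid (countermodel exists)

Tableau for the negation ~((<>(~r -> q) & <>(r -> ~r)) | []p):
1. ~((<>(~r -> q) & <>(r -> ~r)) | []p), w0
2. ~(<>(~r -> q) & <>(r -> ~r)), w0
3. ~[]p, w0
4. ~<>(r -> ~r), w0
5. ~(r -> ~r), w0
6. r, w0
7. ~p, w1
8. ~(r -> ~r), w1
9. r, w1
Accessibility: w0Rw0, w0Rw1, w1Rw1
The negation has an open branch (countermodel exists).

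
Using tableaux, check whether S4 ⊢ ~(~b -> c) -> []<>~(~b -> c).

Tableau for the negation ~(~(~b -> c) -> []<>~(~b -> c)):
1. ~(~(~b -> c) -> []<>~(~b -> c)), w0
2. ~(~b -> c), w0
3. ~[]<>~(~b -> c), w0
4. ~b, w0
5. ~c, w0
6. ~<>~(~b -> c), w1
7. ~b -> c, w1
8. c, w1
Accessibility: w0Rw0, w0Rw1, w1Rw1
The negation has an open branch (countermodel exists).

Invalid (countermodel exists)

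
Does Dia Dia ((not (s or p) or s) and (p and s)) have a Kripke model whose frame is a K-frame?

Satisfiable (open branch found)

1. Dia Dia ((not (s or p) or s) and (p and s)), 0
2. Dia ((not (s or p) or s) and (p and s)), 1
3. (not (s or p) or s) and (p and s), 2
4. not (s or p) or s, 2
5. p and s, 2
6. p, 2
7. s, 2
Accessibility: 0R1, 1R2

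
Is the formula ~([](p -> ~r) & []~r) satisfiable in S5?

1. ~([](p -> ~r) & []~r), u
2. ~[]~r, u
3. r, v
Accessibility: uRu, uRv, vRu, vRv

Yes, satisfiable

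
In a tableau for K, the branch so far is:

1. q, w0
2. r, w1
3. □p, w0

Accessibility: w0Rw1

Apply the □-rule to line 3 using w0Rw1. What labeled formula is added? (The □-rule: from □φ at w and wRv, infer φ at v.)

p, w1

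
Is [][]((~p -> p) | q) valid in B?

Tableau for the negation ~[][]((~p -> p) | q):
1. ~[][]((~p -> p) | q), w0
2. ~[]((~p -> p) | q), w1
3. ~((~p -> p) | q), w2
4. ~(~p -> p), w2
5. ~q, w2
6. ~p, w2
Accessibility: w0Rw0, w0Rw1, w1Rw0, w1Rw1, w1Rw2, w2Rw1, w2Rw2
The negation has an open branch (countermodel exists).

Invalid (countermodel exists)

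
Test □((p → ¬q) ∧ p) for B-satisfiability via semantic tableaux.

Satisfiable

1. □((p → ¬q) ∧ p), w0
2. (p → ¬q) ∧ p, w0
3. p → ¬q, w0
4. p, w0
5. ¬q, w0
Accessibility: w0Rw0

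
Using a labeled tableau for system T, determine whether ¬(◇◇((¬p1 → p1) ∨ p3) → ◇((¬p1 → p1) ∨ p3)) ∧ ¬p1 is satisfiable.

Yes, satisfiable

1. ¬(◇◇((¬p1 → p1) ∨ p3) → ◇((¬p1 → p1) ∨ p3)) ∧ ¬p1, 0
2. ¬(◇◇((¬p1 → p1) ∨ p3) → ◇((¬p1 → p1) ∨ p3)), 0
3. ¬p1, 0
4. ◇◇((¬p1 → p1) ∨ p3), 0
5. ¬◇((¬p1 → p1) ∨ p3), 0
6. ¬((¬p1 → p1) ∨ p3), 0
7. ¬(¬p1 → p1), 0
8. ¬p3, 0
9. ◇((¬p1 → p1) ∨ p3), 1
10. ¬((¬p1 → p1) ∨ p3), 1
11. ¬(¬p1 → p1), 1
12. ¬p3, 1
13. ¬p1, 1
14. (¬p1 → p1) ∨ p3, 2
15. p3, 2
Accessibility: 0R0, 0R1, 1R1, 1R2, 2R2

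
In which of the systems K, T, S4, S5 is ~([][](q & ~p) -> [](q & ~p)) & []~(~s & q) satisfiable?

T-tableau for the formula:
1. ~([][](q & ~p) -> [](q & ~p)) & []~(~s & q), w0
2. ~([][](q & ~p) -> [](q & ~p)), w0
3. []~(~s & q), w0
4. [][](q & ~p), w0
5. ~[](q & ~p), w0
6. ~(~s & q), w0
7. [](q & ~p), w0
8. q & ~p, w0
9. q, w0
10. ~p, w0
11. s, w0
12. ~(q & ~p), w1
13. ~(~s & q), w1
14. [](q & ~p), w1
15. q & ~p, w1
16. q, w1
17. ~p, w1
18. p, w1
Accessibility: w0Rw0, w0Rw1, w1Rw1
Branch closes: p and ~p both at w1.
Every branch closes (one shown): unsatisfiable in T, hence also in S4, S5 (every S4/S5-frame is a T-frame).
K-tableau for the formula:
1. ~([][](q & ~p) -> [](q & ~p)) & []~(~s & q), w0
2. ~([][](q & ~p) -> [](q & ~p)), w0
3. []~(~s & q), w0
4. [][](q & ~p), w0
5. ~[](q & ~p), w0
6. ~(q & ~p), w1
7. ~(~s & q), w1
8. [](q & ~p), w1
9. p, w1
10. ~q, w1
Accessibility: w0Rw1
Complete open branch: satisfiable in K.

K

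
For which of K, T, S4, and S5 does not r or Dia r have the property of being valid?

T, S4, S5

T-tableau for the negation not (not r or Dia r):
1. not (not r or Dia r), w0
2. r, w0   [neg-or-rule on 1]
3. not Dia r, w0   [neg-or-rule on 1]
4. not r, w0   [neg-Dia-rule on 3 via w0Rw0]
Accessibility: w0Rw0
Branch closes: r and not r both at w0.
Every branch closes (one shown): valid in T, hence also in S4, S5 (every theorem of T is a theorem of S4 and S5).
K-tableau for the negation not (not r or Dia r):
1. not (not r or Dia r), w0
2. r, w0   [neg-or-rule on 1]
3. not Dia r, w0   [neg-or-rule on 1]
Complete open branch: countermodel on a K-frame, so not valid in K.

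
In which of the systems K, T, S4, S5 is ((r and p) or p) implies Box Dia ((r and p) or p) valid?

S5

S5-tableau for the negation not (((r and p) or p) implies Box Dia ((r and p) or p)):
1. not (((r and p) or p) implies Box Dia ((r and p) or p)), 0
2. (r and p) or p, 0
3. not Box Dia ((r and p) or p), 0
4. r and p, 0
5. r, 0
6. p, 0
7. not Dia ((r and p) or p), 1
8. not ((r and p) or p), 0
9. not (r and p), 0
10. not p, 0
Accessibility: 0R0, 0R1, 1R0, 1R1
Branch closes: p and not p both at 0.
Every branch closes (one shown): valid in S5.
S4-tableau for the negation not (((r and p) or p) implies Box Dia ((r and p) or p)):
1. not (((r and p) or p) implies Box Dia ((r and p) or p)), 0
2. (r and p) or p, 0
3. not Box Dia ((r and p) or p), 0
4. p, 0
5. not Dia ((r and p) or p), 1
6. not ((r and p) or p), 1
7. not (r and p), 1
8. not p, 1
Accessibility: 0R0, 0R1, 1R1
Complete open branch: countermodel on an S4-frame, so not valid in S4, nor in K, T (the same frame is also a K-frame and a T-frame).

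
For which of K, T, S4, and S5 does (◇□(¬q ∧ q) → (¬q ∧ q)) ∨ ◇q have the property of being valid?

T-tableau for the negation ¬((◇□(¬q ∧ q) → (¬q ∧ q)) ∨ ◇q):
1. ¬((◇□(¬q ∧ q) → (¬q ∧ q)) ∨ ◇q), w0
2. ¬(◇□(¬q ∧ q) → (¬q ∧ q)), w0   [¬∨-rule on 1]
3. ¬◇q, w0   [¬∨-rule on 1]
4. ◇□(¬q ∧ q), w0   [¬→-rule on 2]
5. ¬(¬q ∧ q), w0   [¬→-rule on 2]
6. ¬q, w0   [¬◇-rule on 3 via w0Rw0]
7. □(¬q ∧ q), w1   [◇-rule on 4: fresh world w1, w0Rw1]
8. ¬q, w1   [¬◇-rule on 3 via w0Rw1]
9. ¬q ∧ q, w1   [□-rule on 7 via w1Rw1]
10. q, w1   [∧-rule on 9]
Accessibility: w0Rw0, w0Rw1, w1Rw1
Branch closes: q and ¬q both at w1.
Every branch closes (one shown): valid in T, hence also in S4, S5 (every theorem of T is a theorem of S4 and S5).
K-tableau for the negation ¬((◇□(¬q ∧ q) → (¬q ∧ q)) ∨ ◇q):
1. ¬((◇□(¬q ∧ q) → (¬q ∧ q)) ∨ ◇q), w0
2. ¬(◇□(¬q ∧ q) → (¬q ∧ q)), w0   [¬∨-rule on 1]
3. ¬◇q, w0   [¬∨-rule on 1]
4. ◇□(¬q ∧ q), w0   [¬→-rule on 2]
5. ¬(¬q ∧ q), w0   [¬→-rule on 2]
6. ¬q, w0   [¬∧-rule on 5 (branches; this branch)]
7. □(¬q ∧ q), w1   [◇-rule on 4: fresh world w1, w0Rw1]
8. ¬q, w1   [¬◇-rule on 3 via w0Rw1]
Accessibility: w0Rw1
Complete open branch: countermodel on a K-frame, so not valid in K.

T, S4, S5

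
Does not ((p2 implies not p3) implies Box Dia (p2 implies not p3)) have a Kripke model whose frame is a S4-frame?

1. not ((p2 implies not p3) implies Box Dia (p2 implies not p3)), 0
2. p2 implies not p3, 0
3. not Box Dia (p2 implies not p3), 0
4. not p3, 0
5. not Dia (p2 implies not p3), 1
6. not (p2 implies not p3), 1
7. p2, 1
8. p3, 1
Accessibility: 0R0, 0R1, 1R1

Satisfiable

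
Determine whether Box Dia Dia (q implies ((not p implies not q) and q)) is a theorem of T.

No, not valid

Tableau for the negation not Box Dia Dia (q implies ((not p implies not q) and q)):
1. not Box Dia Dia (q implies ((not p implies not q) and q)), 0
2. not Dia Dia (q implies ((not p implies not q) and q)), 1
3. not Dia (q implies ((not p implies not q) and q)), 1
4. not (q implies ((not p implies not q) and q)), 1
5. q, 1
6. not ((not p implies not q) and q), 1
7. not (not p implies not q), 1
8. not p, 1
Accessibility: 0R0, 0R1, 1R1
The negation has an open branch (countermodel exists).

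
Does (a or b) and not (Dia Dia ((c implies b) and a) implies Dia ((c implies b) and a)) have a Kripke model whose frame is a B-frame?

1. (a or b) and not (Dia Dia ((c implies b) and a) implies Dia ((c implies b) and a)), w0
2. a or b, w0
3. not (Dia Dia ((c implies b) and a) implies Dia ((c implies b) and a)), w0
4. Dia Dia ((c implies b) and a), w0
5. not Dia ((c implies b) and a), w0
6. not ((c implies b) and a), w0
7. b, w0
8. not a, w0
9. Dia ((c implies b) and a), w1
10. not ((c implies b) and a), w1
11. not a, w1
12. (c implies b) and a, w2
13. c implies b, w2
14. a, w2
15. b, w2
Accessibility: w0Rw0, w0Rw1, w1Rw0, w1Rw1, w1Rw2, w2Rw1, w2Rw2

Yes, satisfiable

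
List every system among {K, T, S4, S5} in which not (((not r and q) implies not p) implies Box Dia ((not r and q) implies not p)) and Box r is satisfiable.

K

T-tableau for the formula:
1. not (((not r and q) implies not p) implies Box Dia ((not r and q) implies not p)) and Box r, u
2. not (((not r and q) implies not p) implies Box Dia ((not r and q) implies not p)), u
3. Box r, u
4. (not r and q) implies not p, u
5. not Box Dia ((not r and q) implies not p), u
6. r, u
7. not (not r and q), u
8. not q, u
9. not Dia ((not r and q) implies not p), v
10. r, v
11. not ((not r and q) implies not p), v
12. not r and q, v
13. p, v
14. not r, v
15. q, v
Accessibility: uRu, uRv, vRv
Branch closes: r and not r both at v.
Every branch closes (one shown): unsatisfiable in T, hence also in S4, S5 (every S4/S5-frame is a T-frame).
K-tableau for the formula:
1. not (((not r and q) implies not p) implies Box Dia ((not r and q) implies not p)) and Box r, u
2. not (((not r and q) implies not p) implies Box Dia ((not r and q) implies not p)), u
3. Box r, u
4. (not r and q) implies not p, u
5. not Box Dia ((not r and q) implies not p), u
6. not p, u
7. not Dia ((not r and q) implies not p), v
8. r, v
Accessibility: uRv
Complete open branch: satisfiable in K.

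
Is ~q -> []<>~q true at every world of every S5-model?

Valid

Tableau for the negation ~(~q -> []<>~q):
1. ~(~q -> []<>~q), u
2. ~q, u
3. ~[]<>~q, u
4. ~<>~q, v
5. q, u
Accessibility: uRu, uRv, vRu, vRv
Branch closes: q and ~q both at u.
All branches of the negation close; one closing branch shown above.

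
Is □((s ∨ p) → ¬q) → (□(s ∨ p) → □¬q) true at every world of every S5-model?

Tableau for the negation ¬(□((s ∨ p) → ¬q) → (□(s ∨ p) → □¬q)):
1. ¬(□((s ∨ p) → ¬q) → (□(s ∨ p) → □¬q)), 0
2. □((s ∨ p) → ¬q), 0
3. ¬(□(s ∨ p) → □¬q), 0
4. □(s ∨ p), 0
5. ¬□¬q, 0
6. (s ∨ p) → ¬q, 0
7. s ∨ p, 0
8. ¬q, 0
9. p, 0
10. q, 1
11. (s ∨ p) → ¬q, 1
12. s ∨ p, 1
13. ¬(s ∨ p), 1
14. ¬s, 1
15. ¬p, 1
16. p, 1
Accessibility: 0R0, 0R1, 1R0, 1R1
Branch closes: p and ¬p both at 1.
All branches of the negation close; one closing branch shown above.

Valid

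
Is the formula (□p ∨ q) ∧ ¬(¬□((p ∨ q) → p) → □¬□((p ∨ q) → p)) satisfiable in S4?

1. (□p ∨ q) ∧ ¬(¬□((p ∨ q) → p) → □¬□((p ∨ q) → p)), 0
2. □p ∨ q, 0
3. ¬(¬□((p ∨ q) → p) → □¬□((p ∨ q) → p)), 0
4. ¬□((p ∨ q) → p), 0
5. ¬□¬□((p ∨ q) → p), 0
6. q, 0
7. ¬((p ∨ q) → p), 1
8. p ∨ q, 1
9. ¬p, 1
10. q, 1
11. □((p ∨ q) → p), 2
12. (p ∨ q) → p, 2
13. p, 2
Accessibility: 0R0, 0R1, 0R2, 1R1, 2R2

Yes, satisfiable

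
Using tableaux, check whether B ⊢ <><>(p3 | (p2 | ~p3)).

Valid

Tableau for the negation ~<><>(p3 | (p2 | ~p3)):
1. ~<><>(p3 | (p2 | ~p3)), 0
2. ~<>(p3 | (p2 | ~p3)), 0
3. ~(p3 | (p2 | ~p3)), 0
4. ~p3, 0
5. ~(p2 | ~p3), 0
6. ~p2, 0
7. p3, 0
Accessibility: 0R0
Branch closes: p3 and ~p3 both at 0.
All branches of the negation close; one closing branch shown above.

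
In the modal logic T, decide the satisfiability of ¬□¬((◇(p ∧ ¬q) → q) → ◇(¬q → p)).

1. ¬□¬((◇(p ∧ ¬q) → q) → ◇(¬q → p)), w0
2. (◇(p ∧ ¬q) → q) → ◇(¬q → p), w1
3. ◇(¬q → p), w1
4. ¬q → p, w2
5. p, w2
Accessibility: w0Rw0, w0Rw1, w1Rw1, w1Rw2, w2Rw2

Yes, satisfiable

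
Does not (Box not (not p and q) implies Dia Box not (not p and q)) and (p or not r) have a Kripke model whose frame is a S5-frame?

Unsatisfiable

1. not (Box not (not p and q) implies Dia Box not (not p and q)) and (p or not r), 0
2. not (Box not (not p and q) implies Dia Box not (not p and q)), 0   [and-rule on 1]
3. p or not r, 0   [and-rule on 1]
4. Box not (not p and q), 0   [neg-implies-rule on 2]
5. not Dia Box not (not p and q), 0   [neg-implies-rule on 2]
6. not (not p and q), 0   [Box-rule on 4 via 0R0]
7. not Box not (not p and q), 0   [neg-Dia-rule on 5 via 0R0]
8. not r, 0   [or-rule on 3 (branches; this branch)]
9. not q, 0   [neg-and-rule on 6 (branches; this branch)]
10. not p and q, 1   [neg-Box-rule on 7: fresh world 1, 0R1]
11. not p, 1   [and-rule on 10]
12. q, 1   [and-rule on 10]
13. not (not p and q), 1   [Box-rule on 4 via 0R1]
14. not Box not (not p and q), 1   [neg-Dia-rule on 5 via 0R1]
15. not q, 1   [neg-and-rule on 13 (branches; this branch)]
Accessibility: 0R0, 0R1, 1R0, 1R1
Branch closes: q and not q both at 1.
Every branch closes; the branch above is one of them.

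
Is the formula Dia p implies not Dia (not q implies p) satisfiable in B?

Yes, satisfiable

1. Dia p implies not Dia (not q implies p), u
2. not Dia (not q implies p), u
3. not (not q implies p), u
4. not q, u
5. not p, u
Accessibility: uRu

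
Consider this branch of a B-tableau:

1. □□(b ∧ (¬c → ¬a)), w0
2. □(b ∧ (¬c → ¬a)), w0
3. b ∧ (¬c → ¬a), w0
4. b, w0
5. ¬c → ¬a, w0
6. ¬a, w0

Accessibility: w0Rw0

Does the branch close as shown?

No, open

No atom appears with both signs at the same world.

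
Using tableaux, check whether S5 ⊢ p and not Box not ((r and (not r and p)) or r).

Tableau for the negation not (p and not Box not ((r and (not r and p)) or r)):
1. not (p and not Box not ((r and (not r and p)) or r)), w0
2. Box not ((r and (not r and p)) or r), w0   [neg-and-rule on 1 (branches; this branch)]
3. not ((r and (not r and p)) or r), w0   [Box-rule on 2 via w0Rw0]
4. not (r and (not r and p)), w0   [neg-or-rule on 3]
5. not r, w0   [neg-or-rule on 3]
6. not (not r and p), w0   [neg-and-rule on 4 (branches; this branch)]
7. not p, w0   [neg-and-rule on 6 (branches; this branch)]
Accessibility: w0Rw0
The negation has an open branch (countermodel exists).

No, not valid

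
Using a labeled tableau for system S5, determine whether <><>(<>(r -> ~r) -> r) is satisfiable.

Yes, satisfiable

1. <><>(<>(r -> ~r) -> r), w0
2. <>(<>(r -> ~r) -> r), w1   [<>-rule on 1: fresh world w1, w0Rw1]
3. <>(r -> ~r) -> r, w2   [<>-rule on 2: fresh world w2, w1Rw2]
4. r, w2   [->-rule on 3 (branches; this branch)]
Accessibility: w0Rw0, w0Rw1, w0Rw2, w1Rw0, w1Rw1, w1Rw2, w2Rw0, w2Rw1, w2Rw2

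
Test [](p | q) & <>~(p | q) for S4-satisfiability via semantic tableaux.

1. [](p | q) & <>~(p | q), w0
2. [](p | q), w0
3. <>~(p | q), w0
4. p | q, w0
5. q, w0
6. ~(p | q), w1
7. ~p, w1
8. ~q, w1
9. p | q, w1
10. q, w1
Accessibility: w0Rw0, w0Rw1, w1Rw1
Branch closes: q and ~q both at w1.
(One branch shown.) All branches close.

Unsatisfiable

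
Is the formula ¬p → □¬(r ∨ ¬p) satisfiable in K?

Yes, satisfiable

1. ¬p → □¬(r ∨ ¬p), 0
2. □¬(r ∨ ¬p), 0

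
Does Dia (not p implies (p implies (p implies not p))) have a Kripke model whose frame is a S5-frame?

Yes, satisfiable

1. Dia (not p implies (p implies (p implies not p))), w0
2. not p implies (p implies (p implies not p)), w1
3. p implies (p implies not p), w1
4. p implies not p, w1
5. not p, w1
Accessibility: w0Rw0, w0Rw1, w1Rw0, w1Rw1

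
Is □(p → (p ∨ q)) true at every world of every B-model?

Yes, valid

Tableau for the negation ¬□(p → (p ∨ q)):
1. ¬□(p → (p ∨ q)), u
2. ¬(p → (p ∨ q)), v
3. p, v
4. ¬(p ∨ q), v
5. ¬p, v
6. ¬q, v
Accessibility: uRu, uRv, vRu, vRv
Branch closes: p and ¬p both at v.
All branches of the negation close; one closing branch shown above.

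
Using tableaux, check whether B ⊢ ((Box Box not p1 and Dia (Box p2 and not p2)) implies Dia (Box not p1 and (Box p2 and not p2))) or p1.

Tableau for the negation not (((Box Box not p1 and Dia (Box p2 and not p2)) implies Dia (Box not p1 and (Box p2 and not p2))) or p1):
1. not (((Box Box not p1 and Dia (Box p2 and not p2)) implies Dia (Box not p1 and (Box p2 and not p2))) or p1), 0
2. not ((Box Box not p1 and Dia (Box p2 and not p2)) implies Dia (Box not p1 and (Box p2 and not p2))), 0   [neg-or-rule on 1]
3. not p1, 0   [neg-or-rule on 1]
4. Box Box not p1 and Dia (Box p2 and not p2), 0   [neg-implies-rule on 2]
5. not Dia (Box not p1 and (Box p2 and not p2)), 0   [neg-implies-rule on 2]
6. Box Box not p1, 0   [and-rule on 4]
7. Dia (Box p2 and not p2), 0   [and-rule on 4]
8. not (Box not p1 and (Box p2 and not p2)), 0   [neg-Dia-rule on 5 via 0R0]
9. Box not p1, 0   [Box-rule on 6 via 0R0]
10. not (Box p2 and not p2), 0   [neg-and-rule on 8 (branches; this branch)]
11. not Box p2, 0   [neg-and-rule on 10 (branches; this branch)]
12. Box p2 and not p2, 1   [Dia-rule on 7: fresh world 1, 0R1]
13. Box p2, 1   [and-rule on 12]
14. not p2, 1   [and-rule on 12]
15. not (Box not p1 and (Box p2 and not p2)), 1   [neg-Dia-rule on 5 via 0R1]
16. Box not p1, 1   [Box-rule on 6 via 0R1]
17. not p1, 1   [Box-rule on 9 via 0R1]
18. p2, 0   [Box-rule on 13 via 1R0]
19. p2, 1   [Box-rule on 13 via 1R1]
Accessibility: 0R0, 0R1, 1R0, 1R1
Branch closes: p2 and not p2 both at 1.
All branches of the negation close; one closing branch shown above.

Valid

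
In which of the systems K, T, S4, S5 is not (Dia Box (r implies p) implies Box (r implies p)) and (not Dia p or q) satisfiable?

K, T, S4

S5-tableau for the formula:
1. not (Dia Box (r implies p) implies Box (r implies p)) and (not Dia p or q), 0
2. not (Dia Box (r implies p) implies Box (r implies p)), 0   [and-rule on 1]
3. not Dia p or q, 0   [and-rule on 1]
4. Dia Box (r implies p), 0   [neg-implies-rule on 2]
5. not Box (r implies p), 0   [neg-implies-rule on 2]
6. not Dia p, 0   [or-rule on 3 (branches; this branch)]
7. not p, 0   [neg-Dia-rule on 6 via 0R0]
8. Box (r implies p), 1   [Dia-rule on 4: fresh world 1, 0R1]
9. not p, 1   [neg-Dia-rule on 6 via 0R1]
10. r implies p, 0   [Box-rule on 8 via 1R0]
11. r implies p, 1   [Box-rule on 8 via 1R1]
12. not r, 0   [implies-rule on 10 (branches; this branch)]
13. not r, 1   [implies-rule on 11 (branches; this branch)]
14. not (r implies p), 2   [neg-Box-rule on 5: fresh world 2, 0R2]
15. r, 2   [neg-implies-rule on 14]
16. not p, 2   [neg-implies-rule on 14]
17. r implies p, 2   [Box-rule on 8 via 1R2]
18. p, 2   [implies-rule on 17 (branches; this branch)]
Accessibility: 0R0, 0R1, 0R2, 1R0, 1R1, 1R2, 2R0, 2R1, 2R2
Branch closes: p and not p both at 2.
Every branch closes (one shown): unsatisfiable in S5.
S4-tableau for the formula:
1. not (Dia Box (r implies p) implies Box (r implies p)) and (not Dia p or q), 0
2. not (Dia Box (r implies p) implies Box (r implies p)), 0   [and-rule on 1]
3. not Dia p or q, 0   [and-rule on 1]
4. Dia Box (r implies p), 0   [neg-implies-rule on 2]
5. not Box (r implies p), 0   [neg-implies-rule on 2]
6. q, 0   [or-rule on 3 (branches; this branch)]
7. Box (r implies p), 1   [Dia-rule on 4: fresh world 1, 0R1]
8. r implies p, 1   [Box-rule on 7 via 1R1]
9. p, 1   [implies-rule on 8 (branches; this branch)]
10. not (r implies p), 2   [neg-Box-rule on 5: fresh world 2, 0R2]
11. r, 2   [neg-implies-rule on 10]
12. not p, 2   [neg-implies-rule on 10]
Accessibility: 0R0, 0R1, 0R2, 1R1, 2R2
Complete open branch: satisfiable in S4, hence also in K, T (this S4-model is also a K-model and a T-model).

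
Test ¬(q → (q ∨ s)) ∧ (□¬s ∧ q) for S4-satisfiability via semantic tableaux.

No, unsatisfiable

1. ¬(q → (q ∨ s)) ∧ (□¬s ∧ q), w0
2. ¬(q → (q ∨ s)), w0
3. □¬s ∧ q, w0
4. q, w0
5. ¬(q ∨ s), w0
6. □¬s, w0
7. ¬q, w0
8. ¬s, w0
Accessibility: w0Rw0
Branch closes: q and ¬q both at w0.
(One branch shown.) All branches close.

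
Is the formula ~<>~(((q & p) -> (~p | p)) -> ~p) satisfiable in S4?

1. ~<>~(((q & p) -> (~p | p)) -> ~p), w0
2. ((q & p) -> (~p | p)) -> ~p, w0
3. ~p, w0
Accessibility: w0Rw0

Satisfiable (open branch found)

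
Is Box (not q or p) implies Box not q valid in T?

Not valid

Tableau for the negation not (Box (not q or p) implies Box not q):
1. not (Box (not q or p) implies Box not q), w0
2. Box (not q or p), w0
3. not Box not q, w0
4. not q or p, w0
5. p, w0
6. q, w1
7. not q or p, w1
8. p, w1
Accessibility: w0Rw0, w0Rw1, w1Rw1
The negation has an open branch (countermodel exists).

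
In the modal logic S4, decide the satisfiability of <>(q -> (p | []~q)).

Satisfiable

1. <>(q -> (p | []~q)), u
2. q -> (p | []~q), v
3. p | []~q, v
4. []~q, v
5. ~q, v
Accessibility: uRu, uRv, vRv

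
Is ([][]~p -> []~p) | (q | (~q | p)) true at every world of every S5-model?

Tableau for the negation ~(([][]~p -> []~p) | (q | (~q | p))):
1. ~(([][]~p -> []~p) | (q | (~q | p))), w0
2. ~([][]~p -> []~p), w0   [~|-rule on 1]
3. ~(q | (~q | p)), w0   [~|-rule on 1]
4. [][]~p, w0   [~->-rule on 2]
5. ~[]~p, w0   [~->-rule on 2]
6. ~q, w0   [~|-rule on 3]
7. ~(~q | p), w0   [~|-rule on 3]
8. q, w0   [~|-rule on 7]
9. ~p, w0   [~|-rule on 7]
Accessibility: w0Rw0
Branch closes: q and ~q both at w0.
All branches of the negation close; one closing branch shown above.

Valid in S5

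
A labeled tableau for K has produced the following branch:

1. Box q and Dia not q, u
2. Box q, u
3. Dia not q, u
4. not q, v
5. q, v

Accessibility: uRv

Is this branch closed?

Both q and not q appear at v.

Yes, closed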